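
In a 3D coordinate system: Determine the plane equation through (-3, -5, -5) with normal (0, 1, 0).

The plane through P with normal n = (a, b, c) satisfies n·(r - P) = 0,
i.e. ax + by + cz = a·x₀ + b·y₀ + c·z₀.
d = 0·(-3) + 1·(-5) + 0·(-5)
  = 0 - 5 + 0
  = -5
Equation: y = -5

y = -5


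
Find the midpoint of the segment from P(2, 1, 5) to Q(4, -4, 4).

M = ((x₁+x₂)/2, (y₁+y₂)/2, (z₁+z₂)/2)
  = ((2 + 4)/2, (1 - 4)/2, (5 + 4)/2)
  = (6/2, -3/2, 9/2)
  = (3, -1.5, 4.5)

(3, -1.5, 4.5)


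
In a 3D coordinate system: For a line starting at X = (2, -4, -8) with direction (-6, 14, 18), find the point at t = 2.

P(t) = X + t·d
  = (2 + (-6)·2, -4 + 14·2, -8 + 18·2)
  = (2 - 12, -4 + 28, -8 + 36)
  = (-10, 24, 28)

(-10, 24, 28)


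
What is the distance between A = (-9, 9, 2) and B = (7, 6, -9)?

d = √[(x₂-x₁)² + (y₂-y₁)² + (z₂-z₁)²]
  = √[16² + (-3)² + (-11)²]
  = √[256 + 9 + 121]
  = √386
  ≈ 19.65

19.65


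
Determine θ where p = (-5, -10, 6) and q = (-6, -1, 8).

p·q = (-5)·(-6) + (-10)·(-1) + 6·8 = 30 + 10 + 48 = 88
|p| = √((-5)² + (-10)² + 6²) = √161 ≈ 12.69
|q| = √((-6)² + (-1)² + 8²) = √101 ≈ 10.05
cos θ = (p·q)/(|p||q|) = 88/(12.69·10.05) ≈ 0.6901
θ = arccos(0.6901) ≈ 46.36°

46.36°


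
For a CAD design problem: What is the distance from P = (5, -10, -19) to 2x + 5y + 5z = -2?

distance = |a·x₀ + b·y₀ + c·z₀ - d| / √(a² + b² + c²)
  = |2·5 + 5·(-10) + 5·(-19) - (-2)| / √(2² + 5² + 5²)
  = |10 - 50 - 95 + 2| / √(4 + 25 + 25)
  = |-133| / √54
  = 133 / 7.348
  ≈ 18.1

18.1


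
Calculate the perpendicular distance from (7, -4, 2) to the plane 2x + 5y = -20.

distance = |a·x₀ + b·y₀ + c·z₀ - d| / √(a² + b² + c²)
  = |2·7 + 5·(-4) + 0·2 - (-20)| / √(2² + 5² + 0²)
  = |14 - 20 + 0 + 20| / √(4 + 25 + 0)
  = |14| / √29
  = 14 / 5.385
  ≈ 2.6

2.6


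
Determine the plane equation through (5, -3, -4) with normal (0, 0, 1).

The plane through P with normal n = (a, b, c) satisfies n·(r - P) = 0,
i.e. ax + by + cz = a·x₀ + b·y₀ + c·z₀.
d = 0·5 + 0·(-3) + 1·(-4)
  = 0 + 0 - 4
  = -4
Equation: z = -4

z = -4


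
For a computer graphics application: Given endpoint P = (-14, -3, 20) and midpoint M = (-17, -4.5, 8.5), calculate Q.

Q = 2M - P
  = (2·(-17) - (-14), 2·(-4.5) - (-3), 2·8.5 - 20)
  = (-34 + 14, -9 + 3, 17 - 20)
  = (-20, -6, -3)

(-20, -6, -3)


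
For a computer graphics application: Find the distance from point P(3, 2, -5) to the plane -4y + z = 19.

distance = |a·x₀ + b·y₀ + c·z₀ - d| / √(a² + b² + c²)
  = |0·3 + (-4)·2 + 1·(-5) - 19| / √(0² + (-4)² + 1²)
  = |0 - 8 - 5 - 19| / √(0 + 16 + 1)
  = |-32| / √17
  = 32 / 4.123
  ≈ 7.761

7.761


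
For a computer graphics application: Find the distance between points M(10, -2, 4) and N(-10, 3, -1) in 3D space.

d = √[(x₂-x₁)² + (y₂-y₁)² + (z₂-z₁)²]
  = √[(-20)² + 5² + (-5)²]
  = √[400 + 25 + 25]
  = √450
  ≈ 21.21

21.21


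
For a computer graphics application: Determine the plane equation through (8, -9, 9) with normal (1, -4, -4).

The plane through P with normal n = (a, b, c) satisfies n·(r - P) = 0,
i.e. ax + by + cz = a·x₀ + b·y₀ + c·z₀.
d = 1·8 + (-4)·(-9) + (-4)·9
  = 8 + 36 - 36
  = 8
Equation: x - 4y - 4z = 8

x - 4y - 4z = 8


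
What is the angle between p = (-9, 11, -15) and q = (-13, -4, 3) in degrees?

p·q = (-9)·(-13) + 11·(-4) + (-15)·3 = 117 - 44 - 45 = 28
|p| = √((-9)² + 11² + (-15)²) = √427 ≈ 20.66
|q| = √((-13)² + (-4)² + 3²) = √194 ≈ 13.93
cos θ = (p·q)/(|p||q|) = 28/(20.66·13.93) ≈ 0.09728
θ = arccos(0.09728) ≈ 84.42°

84.42°


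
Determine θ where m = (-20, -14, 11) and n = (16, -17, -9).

m·n = (-20)·16 + (-14)·(-17) + 11·(-9) = -320 + 238 - 99 = -181
|m| = √((-20)² + (-14)² + 11²) = √717 ≈ 26.78
|n| = √(16² + (-17)² + (-9)²) = √626 ≈ 25.02
cos θ = (m·n)/(|m||n|) = -181/(26.78·25.02) ≈ -0.2702
θ = arccos(-0.2702) ≈ 105.7°

105.7°


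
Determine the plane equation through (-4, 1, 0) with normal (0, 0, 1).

The plane through P with normal n = (a, b, c) satisfies n·(r - P) = 0,
i.e. ax + by + cz = a·x₀ + b·y₀ + c·z₀.
d = 0·(-4) + 0·1 + 1·0
  = 0 + 0 + 0
  = 0
Equation: z = 0

z = 0


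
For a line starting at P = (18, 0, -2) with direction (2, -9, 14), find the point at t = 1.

P(t) = P + t·d
  = (18 + 2·1, 0 + (-9)·1, -2 + 14·1)
  = (18 + 2, 0 - 9, -2 + 14)
  = (20, -9, 12)

(20, -9, 12)


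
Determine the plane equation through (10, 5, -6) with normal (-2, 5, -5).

The plane through P with normal n = (a, b, c) satisfies n·(r - P) = 0,
i.e. ax + by + cz = a·x₀ + b·y₀ + c·z₀.
d = (-2)·10 + 5·5 + (-5)·(-6)
  = -20 + 25 + 30
  = 35
Equation: -2x + 5y - 5z = 35

-2x + 5y - 5z = 35


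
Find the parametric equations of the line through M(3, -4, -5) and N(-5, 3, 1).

Direction vector d = N - M = (-5 - 3, 3 + 4, 1 + 5) = (-8, 7, 6)
Parametric form r = M + t·d:
x = 3 - 8t, y = -4 + 7t, z = -5 + 6t

x = 3 - 8t, y = -4 + 7t, z = -5 + 6t


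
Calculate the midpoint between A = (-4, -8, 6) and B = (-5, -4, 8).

M = ((x₁+x₂)/2, (y₁+y₂)/2, (z₁+z₂)/2)
  = ((-4 - 5)/2, (-8 - 4)/2, (6 + 8)/2)
  = (-9/2, -12/2, 14/2)
  = (-4.5, -6, 7)

(-4.5, -6, 7)


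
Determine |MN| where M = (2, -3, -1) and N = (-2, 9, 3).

d = √[(x₂-x₁)² + (y₂-y₁)² + (z₂-z₁)²]
  = √[(-4)² + 12² + 4²]
  = √[16 + 144 + 16]
  = √176
  ≈ 13.27

13.27


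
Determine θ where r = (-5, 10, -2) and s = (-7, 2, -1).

r·s = (-5)·(-7) + 10·2 + (-2)·(-1) = 35 + 20 + 2 = 57
|r| = √((-5)² + 10² + (-2)²) = √129 ≈ 11.36
|s| = √((-7)² + 2² + (-1)²) = √54 ≈ 7.348
cos θ = (r·s)/(|r||s|) = 57/(11.36·7.348) ≈ 0.6829
θ = arccos(0.6829) ≈ 46.93°

46.93°


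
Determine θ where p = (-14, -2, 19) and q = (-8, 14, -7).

p·q = (-14)·(-8) + (-2)·14 + 19·(-7) = 112 - 28 - 133 = -49
|p| = √((-14)² + (-2)² + 19²) = √561 ≈ 23.69
|q| = √((-8)² + 14² + (-7)²) = √309 ≈ 17.58
cos θ = (p·q)/(|p||q|) = -49/(23.69·17.58) ≈ -0.1177
θ = arccos(-0.1177) ≈ 96.76°

96.76°


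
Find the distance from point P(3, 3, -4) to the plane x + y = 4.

distance = |a·x₀ + b·y₀ + c·z₀ - d| / √(a² + b² + c²)
  = |1·3 + 1·3 + 0·(-4) - 4| / √(1² + 1² + 0²)
  = |3 + 3 + 0 - 4| / √(1 + 1 + 0)
  = |2| / √2
  = 2 / 1.414
  ≈ 1.414

1.414


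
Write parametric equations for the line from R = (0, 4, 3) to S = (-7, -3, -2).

Direction vector d = S - R = (-7 + 0, -3 - 4, -2 - 3) = (-7, -7, -5)
Parametric form r = R + t·d:
x = 0 - 7t, y = 4 - 7t, z = 3 - 5t

x = 0 - 7t, y = 4 - 7t, z = 3 - 5t


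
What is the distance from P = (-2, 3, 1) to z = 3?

distance = |a·x₀ + b·y₀ + c·z₀ - d| / √(a² + b² + c²)
  = |0·(-2) + 0·3 + 1·1 - 3| / √(0² + 0² + 1²)
  = |0 + 0 + 1 - 3| / √(0 + 0 + 1)
  = |-2| / √1
  = 2 / 1
  ≈ 2

2


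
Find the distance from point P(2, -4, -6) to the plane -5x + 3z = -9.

distance = |a·x₀ + b·y₀ + c·z₀ - d| / √(a² + b² + c²)
  = |(-5)·2 + 0·(-4) + 3·(-6) - (-9)| / √((-5)² + 0² + 3²)
  = |-10 + 0 - 18 + 9| / √(25 + 0 + 9)
  = |-19| / √34
  = 19 / 5.831
  ≈ 3.258

3.258


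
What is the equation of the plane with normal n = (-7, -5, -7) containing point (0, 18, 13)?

The plane through P with normal n = (a, b, c) satisfies n·(r - P) = 0,
i.e. ax + by + cz = a·x₀ + b·y₀ + c·z₀.
d = (-7)·0 + (-5)·18 + (-7)·13
  = 0 - 90 - 91
  = -181
Equation: -7x - 5y - 7z = -181

-7x - 5y - 7z = -181


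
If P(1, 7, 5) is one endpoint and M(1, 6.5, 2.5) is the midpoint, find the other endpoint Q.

Q = 2M - P
  = (2·1 - 1, 2·6.5 - 7, 2·2.5 - 5)
  = (2 - 1, 13 - 7, 5 - 5)
  = (1, 6, 0)

(1, 6, 0)


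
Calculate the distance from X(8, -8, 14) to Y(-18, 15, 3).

d = √[(x₂-x₁)² + (y₂-y₁)² + (z₂-z₁)²]
  = √[(-26)² + 23² + (-11)²]
  = √[676 + 529 + 121]
  = √1326
  ≈ 36.41

36.41


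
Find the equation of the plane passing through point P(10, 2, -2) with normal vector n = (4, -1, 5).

The plane through P with normal n = (a, b, c) satisfies n·(r - P) = 0,
i.e. ax + by + cz = a·x₀ + b·y₀ + c·z₀.
d = 4·10 + (-1)·2 + 5·(-2)
  = 40 - 2 - 10
  = 28
Equation: 4x - y + 5z = 28

4x - y + 5z = 28


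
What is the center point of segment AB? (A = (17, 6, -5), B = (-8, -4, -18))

M = ((x₁+x₂)/2, (y₁+y₂)/2, (z₁+z₂)/2)
  = ((17 - 8)/2, (6 - 4)/2, (-5 - 18)/2)
  = (9/2, 2/2, -23/2)
  = (4.5, 1, -11.5)

(4.5, 1, -11.5)


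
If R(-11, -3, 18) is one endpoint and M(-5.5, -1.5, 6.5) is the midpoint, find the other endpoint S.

S = 2M - R
  = (2·(-5.5) - (-11), 2·(-1.5) - (-3), 2·6.5 - 18)
  = (-11 + 11, -3 + 3, 13 - 18)
  = (0, 0, -5)

(0, 0, -5)


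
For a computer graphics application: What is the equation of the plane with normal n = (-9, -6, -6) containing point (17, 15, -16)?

The plane through P with normal n = (a, b, c) satisfies n·(r - P) = 0,
i.e. ax + by + cz = a·x₀ + b·y₀ + c·z₀.
d = (-9)·17 + (-6)·15 + (-6)·(-16)
  = -153 - 90 + 96
  = -147
Equation: -9x - 6y - 6z = -147

-9x - 6y - 6z = -147


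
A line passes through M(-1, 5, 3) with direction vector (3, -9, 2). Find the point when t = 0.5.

P(t) = M + t·d
  = (-1 + 3·0.5, 5 + (-9)·0.5, 3 + 2·0.5)
  = (-1 + 1.5, 5 - 4.5, 3 + 1)
  = (0.5, 0.5, 4)

(0.5, 0.5, 4)


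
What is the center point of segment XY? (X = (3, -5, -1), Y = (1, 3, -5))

M = ((x₁+x₂)/2, (y₁+y₂)/2, (z₁+z₂)/2)
  = ((3 + 1)/2, (-5 + 3)/2, (-1 - 5)/2)
  = (4/2, -2/2, -6/2)
  = (2, -1, -3)

(2, -1, -3)


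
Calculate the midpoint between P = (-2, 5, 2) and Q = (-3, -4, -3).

M = ((x₁+x₂)/2, (y₁+y₂)/2, (z₁+z₂)/2)
  = ((-2 - 3)/2, (5 - 4)/2, (2 - 3)/2)
  = (-5/2, 1/2, -1/2)
  = (-2.5, 0.5, -0.5)

(-2.5, 0.5, -0.5)


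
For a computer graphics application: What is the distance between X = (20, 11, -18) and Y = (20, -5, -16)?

d = √[(x₂-x₁)² + (y₂-y₁)² + (z₂-z₁)²]
  = √[0² + (-16)² + 2²]
  = √[0 + 256 + 4]
  = √260
  ≈ 16.12

16.12


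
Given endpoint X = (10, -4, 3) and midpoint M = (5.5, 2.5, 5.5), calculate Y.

Y = 2M - X
  = (2·5.5 - 10, 2·2.5 - (-4), 2·5.5 - 3)
  = (11 - 10, 5 + 4, 11 - 3)
  = (1, 9, 8)

(1, 9, 8)


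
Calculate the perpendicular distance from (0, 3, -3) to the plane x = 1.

distance = |a·x₀ + b·y₀ + c·z₀ - d| / √(a² + b² + c²)
  = |1·0 + 0·3 + 0·(-3) - 1| / √(1² + 0² + 0²)
  = |0 + 0 + 0 - 1| / √(1 + 0 + 0)
  = |-1| / √1
  = 1 / 1
  ≈ 1

1


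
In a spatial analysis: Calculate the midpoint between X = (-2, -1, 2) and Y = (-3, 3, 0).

M = ((x₁+x₂)/2, (y₁+y₂)/2, (z₁+z₂)/2)
  = ((-2 - 3)/2, (-1 + 3)/2, (2 + 0)/2)
  = (-5/2, 2/2, 2/2)
  = (-2.5, 1, 1)

(-2.5, 1, 1)


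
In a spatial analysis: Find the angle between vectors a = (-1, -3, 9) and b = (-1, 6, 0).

a·b = (-1)·(-1) + (-3)·6 + 9·0 = 1 - 18 + 0 = -17
|a| = √((-1)² + (-3)² + 9²) = √91 ≈ 9.539
|b| = √((-1)² + 6² + 0²) = √37 ≈ 6.083
cos θ = (a·b)/(|a||b|) = -17/(9.539·6.083) ≈ -0.293
θ = arccos(-0.293) ≈ 107°

107°


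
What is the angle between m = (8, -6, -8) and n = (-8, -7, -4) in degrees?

m·n = 8·(-8) + (-6)·(-7) + (-8)·(-4) = -64 + 42 + 32 = 10
|m| = √(8² + (-6)² + (-8)²) = √164 ≈ 12.81
|n| = √((-8)² + (-7)² + (-4)²) = √129 ≈ 11.36
cos θ = (m·n)/(|m||n|) = 10/(12.81·11.36) ≈ 0.06875
θ = arccos(0.06875) ≈ 86.06°

86.06°


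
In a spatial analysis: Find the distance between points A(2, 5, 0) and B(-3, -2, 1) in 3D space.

d = √[(x₂-x₁)² + (y₂-y₁)² + (z₂-z₁)²]
  = √[(-5)² + (-7)² + 1²]
  = √[25 + 49 + 1]
  = √75
  ≈ 8.66

8.66


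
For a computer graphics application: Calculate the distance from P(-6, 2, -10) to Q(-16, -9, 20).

d = √[(x₂-x₁)² + (y₂-y₁)² + (z₂-z₁)²]
  = √[(-10)² + (-11)² + 30²]
  = √[100 + 121 + 900]
  = √1121
  ≈ 33.48

33.48


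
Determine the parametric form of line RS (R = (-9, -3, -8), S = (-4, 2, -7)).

Direction vector d = S - R = (-4 + 9, 2 + 3, -7 + 8) = (5, 5, 1)
Parametric form r = R + t·d:
x = -9 + 5t, y = -3 + 5t, z = -8 + t

x = -9 + 5t, y = -3 + 5t, z = -8 + t


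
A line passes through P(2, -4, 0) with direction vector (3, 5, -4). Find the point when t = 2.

P(t) = P + t·d
  = (2 + 3·2, -4 + 5·2, 0 + (-4)·2)
  = (2 + 6, -4 + 10, 0 - 8)
  = (8, 6, -8)

(8, 6, -8)


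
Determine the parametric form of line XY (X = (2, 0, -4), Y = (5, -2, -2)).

Direction vector d = Y - X = (5 - 2, -2 + 0, -2 + 4) = (3, -2, 2)
Parametric form r = X + t·d:
x = 2 + 3t, y = 0 - 2t, z = -4 + 2t

x = 2 + 3t, y = 0 - 2t, z = -4 + 2t


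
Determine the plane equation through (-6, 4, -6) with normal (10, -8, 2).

The plane through P with normal n = (a, b, c) satisfies n·(r - P) = 0,
i.e. ax + by + cz = a·x₀ + b·y₀ + c·z₀.
d = 10·(-6) + (-8)·4 + 2·(-6)
  = -60 - 32 - 12
  = -104
Equation: 10x - 8y + 2z = -104

10x - 8y + 2z = -104


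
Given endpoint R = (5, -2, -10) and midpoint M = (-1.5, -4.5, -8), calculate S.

S = 2M - R
  = (2·(-1.5) - 5, 2·(-4.5) - (-2), 2·(-8) - (-10))
  = (-3 - 5, -9 + 2, -16 + 10)
  = (-8, -7, -6)

(-8, -7, -6)


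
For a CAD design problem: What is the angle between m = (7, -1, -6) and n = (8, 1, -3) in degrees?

m·n = 7·8 + (-1)·1 + (-6)·(-3) = 56 - 1 + 18 = 73
|m| = √(7² + (-1)² + (-6)²) = √86 ≈ 9.274
|n| = √(8² + 1² + (-3)²) = √74 ≈ 8.602
cos θ = (m·n)/(|m||n|) = 73/(9.274·8.602) ≈ 0.9151
θ = arccos(0.9151) ≈ 23.78°

23.78°


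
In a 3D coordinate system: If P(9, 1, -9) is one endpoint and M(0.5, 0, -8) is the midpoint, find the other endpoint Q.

Q = 2M - P
  = (2·0.5 - 9, 2·0 - 1, 2·(-8) - (-9))
  = (1 - 9, 0 - 1, -16 + 9)
  = (-8, -1, -7)

(-8, -1, -7)


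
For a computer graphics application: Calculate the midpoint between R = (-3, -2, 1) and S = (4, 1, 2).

M = ((x₁+x₂)/2, (y₁+y₂)/2, (z₁+z₂)/2)
  = ((-3 + 4)/2, (-2 + 1)/2, (1 + 2)/2)
  = (1/2, -1/2, 3/2)
  = (0.5, -0.5, 1.5)

(0.5, -0.5, 1.5)


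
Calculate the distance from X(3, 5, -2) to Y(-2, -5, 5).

d = √[(x₂-x₁)² + (y₂-y₁)² + (z₂-z₁)²]
  = √[(-5)² + (-10)² + 7²]
  = √[25 + 100 + 49]
  = √174
  ≈ 13.19

13.19


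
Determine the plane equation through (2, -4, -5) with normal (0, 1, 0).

The plane through P with normal n = (a, b, c) satisfies n·(r - P) = 0,
i.e. ax + by + cz = a·x₀ + b·y₀ + c·z₀.
d = 0·2 + 1·(-4) + 0·(-5)
  = 0 - 4 + 0
  = -4
Equation: y = -4

y = -4


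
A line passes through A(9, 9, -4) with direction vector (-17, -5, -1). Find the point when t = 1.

P(t) = A + t·d
  = (9 + (-17)·1, 9 + (-5)·1, -4 + (-1)·1)
  = (9 - 17, 9 - 5, -4 - 1)
  = (-8, 4, -5)

(-8, 4, -5)


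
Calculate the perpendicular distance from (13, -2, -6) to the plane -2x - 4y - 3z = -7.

distance = |a·x₀ + b·y₀ + c·z₀ - d| / √(a² + b² + c²)
  = |(-2)·13 + (-4)·(-2) + (-3)·(-6) - (-7)| / √((-2)² + (-4)² + (-3)²)
  = |-26 + 8 + 18 + 7| / √(4 + 16 + 9)
  = |7| / √29
  = 7 / 5.385
  ≈ 1.3

1.3


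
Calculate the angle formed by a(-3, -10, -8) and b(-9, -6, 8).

a·b = (-3)·(-9) + (-10)·(-6) + (-8)·8 = 27 + 60 - 64 = 23
|a| = √((-3)² + (-10)² + (-8)²) = √173 ≈ 13.15
|b| = √((-9)² + (-6)² + 8²) = √181 ≈ 13.45
cos θ = (a·b)/(|a||b|) = 23/(13.15·13.45) ≈ 0.13
θ = arccos(0.13) ≈ 82.53°

82.53°


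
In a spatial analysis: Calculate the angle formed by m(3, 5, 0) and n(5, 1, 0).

m·n = 3·5 + 5·1 + 0·0 = 15 + 5 + 0 = 20
|m| = √(3² + 5² + 0²) = √34 ≈ 5.831
|n| = √(5² + 1² + 0²) = √26 ≈ 5.099
cos θ = (m·n)/(|m||n|) = 20/(5.831·5.099) ≈ 0.6727
θ = arccos(0.6727) ≈ 47.73°

47.73°


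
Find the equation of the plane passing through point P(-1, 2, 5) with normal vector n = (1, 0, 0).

The plane through P with normal n = (a, b, c) satisfies n·(r - P) = 0,
i.e. ax + by + cz = a·x₀ + b·y₀ + c·z₀.
d = 1·(-1) + 0·2 + 0·5
  = -1 + 0 + 0
  = -1
Equation: x = -1

x = -1


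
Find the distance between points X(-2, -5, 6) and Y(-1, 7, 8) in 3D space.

d = √[(x₂-x₁)² + (y₂-y₁)² + (z₂-z₁)²]
  = √[1² + 12² + 2²]
  = √[1 + 144 + 4]
  = √149
  ≈ 12.21

12.21


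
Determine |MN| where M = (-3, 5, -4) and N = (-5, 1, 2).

d = √[(x₂-x₁)² + (y₂-y₁)² + (z₂-z₁)²]
  = √[(-2)² + (-4)² + 6²]
  = √[4 + 16 + 36]
  = √56
  ≈ 7.483

7.483


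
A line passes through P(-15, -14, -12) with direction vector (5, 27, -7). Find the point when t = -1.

P(t) = P + t·d
  = (-15 + 5·(-1), -14 + 27·(-1), -12 + (-7)·(-1))
  = (-15 - 5, -14 - 27, -12 + 7)
  = (-20, -41, -5)

(-20, -41, -5)


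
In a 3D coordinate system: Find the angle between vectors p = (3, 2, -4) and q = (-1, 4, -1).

p·q = 3·(-1) + 2·4 + (-4)·(-1) = -3 + 8 + 4 = 9
|p| = √(3² + 2² + (-4)²) = √29 ≈ 5.385
|q| = √((-1)² + 4² + (-1)²) = √18 ≈ 4.243
cos θ = (p·q)/(|p||q|) = 9/(5.385·4.243) ≈ 0.3939
θ = arccos(0.3939) ≈ 66.8°

66.8°


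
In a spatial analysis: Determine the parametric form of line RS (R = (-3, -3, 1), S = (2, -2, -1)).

Direction vector d = S - R = (2 + 3, -2 + 3, -1 - 1) = (5, 1, -2)
Parametric form r = R + t·d:
x = -3 + 5t, y = -3 + t, z = 1 - 2t

x = -3 + 5t, y = -3 + t, z = 1 - 2t


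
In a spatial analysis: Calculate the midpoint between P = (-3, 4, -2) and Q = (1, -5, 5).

M = ((x₁+x₂)/2, (y₁+y₂)/2, (z₁+z₂)/2)
  = ((-3 + 1)/2, (4 - 5)/2, (-2 + 5)/2)
  = (-2/2, -1/2, 3/2)
  = (-1, -0.5, 1.5)

(-1, -0.5, 1.5)


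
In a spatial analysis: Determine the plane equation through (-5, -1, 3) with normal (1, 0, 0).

The plane through P with normal n = (a, b, c) satisfies n·(r - P) = 0,
i.e. ax + by + cz = a·x₀ + b·y₀ + c·z₀.
d = 1·(-5) + 0·(-1) + 0·3
  = -5 + 0 + 0
  = -5
Equation: x = -5

x = -5


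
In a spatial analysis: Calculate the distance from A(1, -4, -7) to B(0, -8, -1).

d = √[(x₂-x₁)² + (y₂-y₁)² + (z₂-z₁)²]
  = √[(-1)² + (-4)² + 6²]
  = √[1 + 16 + 36]
  = √53
  ≈ 7.28

7.28


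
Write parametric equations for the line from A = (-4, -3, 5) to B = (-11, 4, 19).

Direction vector d = B - A = (-11 + 4, 4 + 3, 19 - 5) = (-7, 7, 14)
Parametric form r = A + t·d:
x = -4 - 7t, y = -3 + 7t, z = 5 + 14t

x = -4 - 7t, y = -3 + 7t, z = 5 + 14t


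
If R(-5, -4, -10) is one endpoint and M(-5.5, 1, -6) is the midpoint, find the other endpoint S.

S = 2M - R
  = (2·(-5.5) - (-5), 2·1 - (-4), 2·(-6) - (-10))
  = (-11 + 5, 2 + 4, -12 + 10)
  = (-6, 6, -2)

(-6, 6, -2)


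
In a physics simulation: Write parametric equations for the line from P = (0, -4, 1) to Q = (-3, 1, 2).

Direction vector d = Q - P = (-3 + 0, 1 + 4, 2 - 1) = (-3, 5, 1)
Parametric form r = P + t·d:
x = 0 - 3t, y = -4 + 5t, z = 1 + t

x = 0 - 3t, y = -4 + 5t, z = 1 + t


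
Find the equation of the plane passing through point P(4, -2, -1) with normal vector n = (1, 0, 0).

The plane through P with normal n = (a, b, c) satisfies n·(r - P) = 0,
i.e. ax + by + cz = a·x₀ + b·y₀ + c·z₀.
d = 1·4 + 0·(-2) + 0·(-1)
  = 4 + 0 + 0
  = 4
Equation: x = 4

x = 4


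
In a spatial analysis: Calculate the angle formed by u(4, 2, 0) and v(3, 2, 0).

u·v = 4·3 + 2·2 + 0·0 = 12 + 4 + 0 = 16
|u| = √(4² + 2² + 0²) = √20 ≈ 4.472
|v| = √(3² + 2² + 0²) = √13 ≈ 3.606
cos θ = (u·v)/(|u||v|) = 16/(4.472·3.606) ≈ 0.9923
θ = arccos(0.9923) ≈ 7.125°

7.125°


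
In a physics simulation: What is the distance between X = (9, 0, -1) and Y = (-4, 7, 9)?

d = √[(x₂-x₁)² + (y₂-y₁)² + (z₂-z₁)²]
  = √[(-13)² + 7² + 10²]
  = √[169 + 49 + 100]
  = √318
  ≈ 17.83

17.83


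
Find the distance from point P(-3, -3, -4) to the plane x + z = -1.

distance = |a·x₀ + b·y₀ + c·z₀ - d| / √(a² + b² + c²)
  = |1·(-3) + 0·(-3) + 1·(-4) - (-1)| / √(1² + 0² + 1²)
  = |-3 + 0 - 4 + 1| / √(1 + 0 + 1)
  = |-6| / √2
  = 6 / 1.414
  ≈ 4.243

4.243


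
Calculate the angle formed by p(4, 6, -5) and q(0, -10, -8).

p·q = 4·0 + 6·(-10) + (-5)·(-8) = 0 - 60 + 40 = -20
|p| = √(4² + 6² + (-5)²) = √77 ≈ 8.775
|q| = √(0² + (-10)² + (-8)²) = √164 ≈ 12.81
cos θ = (p·q)/(|p||q|) = -20/(8.775·12.81) ≈ -0.178
θ = arccos(-0.178) ≈ 100.3°

100.3°


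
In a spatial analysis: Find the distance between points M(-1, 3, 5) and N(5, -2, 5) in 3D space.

d = √[(x₂-x₁)² + (y₂-y₁)² + (z₂-z₁)²]
  = √[6² + (-5)² + 0²]
  = √[36 + 25 + 0]
  = √61
  ≈ 7.81

7.81


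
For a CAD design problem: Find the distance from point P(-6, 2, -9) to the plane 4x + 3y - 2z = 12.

distance = |a·x₀ + b·y₀ + c·z₀ - d| / √(a² + b² + c²)
  = |4·(-6) + 3·2 + (-2)·(-9) - 12| / √(4² + 3² + (-2)²)
  = |-24 + 6 + 18 - 12| / √(16 + 9 + 4)
  = |-12| / √29
  = 12 / 5.385
  ≈ 2.228

2.228


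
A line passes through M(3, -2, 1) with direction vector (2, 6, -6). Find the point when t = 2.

P(t) = M + t·d
  = (3 + 2·2, -2 + 6·2, 1 + (-6)·2)
  = (3 + 4, -2 + 12, 1 - 12)
  = (7, 10, -11)

(7, 10, -11)


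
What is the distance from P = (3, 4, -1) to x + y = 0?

distance = |a·x₀ + b·y₀ + c·z₀ - d| / √(a² + b² + c²)
  = |1·3 + 1·4 + 0·(-1) - 0| / √(1² + 1² + 0²)
  = |3 + 4 + 0 + 0| / √(1 + 1 + 0)
  = |7| / √2
  = 7 / 1.414
  ≈ 4.95

4.95


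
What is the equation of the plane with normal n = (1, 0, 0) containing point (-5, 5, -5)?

The plane through P with normal n = (a, b, c) satisfies n·(r - P) = 0,
i.e. ax + by + cz = a·x₀ + b·y₀ + c·z₀.
d = 1·(-5) + 0·5 + 0·(-5)
  = -5 + 0 + 0
  = -5
Equation: x = -5

x = -5


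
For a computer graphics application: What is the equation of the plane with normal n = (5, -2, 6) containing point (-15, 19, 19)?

The plane through P with normal n = (a, b, c) satisfies n·(r - P) = 0,
i.e. ax + by + cz = a·x₀ + b·y₀ + c·z₀.
d = 5·(-15) + (-2)·19 + 6·19
  = -75 - 38 + 114
  = 1
Equation: 5x - 2y + 6z = 1

5x - 2y + 6z = 1


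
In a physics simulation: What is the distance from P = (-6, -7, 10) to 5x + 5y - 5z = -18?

distance = |a·x₀ + b·y₀ + c·z₀ - d| / √(a² + b² + c²)
  = |5·(-6) + 5·(-7) + (-5)·10 - (-18)| / √(5² + 5² + (-5)²)
  = |-30 - 35 - 50 + 18| / √(25 + 25 + 25)
  = |-97| / √75
  = 97 / 8.66
  ≈ 11.2

11.2


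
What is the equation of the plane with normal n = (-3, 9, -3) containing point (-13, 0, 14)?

The plane through P with normal n = (a, b, c) satisfies n·(r - P) = 0,
i.e. ax + by + cz = a·x₀ + b·y₀ + c·z₀.
d = (-3)·(-13) + 9·0 + (-3)·14
  = 39 + 0 - 42
  = -3
Equation: -3x + 9y - 3z = -3

-3x + 9y - 3z = -3


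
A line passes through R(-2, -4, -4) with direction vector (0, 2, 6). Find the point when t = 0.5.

P(t) = R + t·d
  = (-2 + 0·0.5, -4 + 2·0.5, -4 + 6·0.5)
  = (-2 + 0, -4 + 1, -4 + 3)
  = (-2, -3, -1)

(-2, -3, -1)


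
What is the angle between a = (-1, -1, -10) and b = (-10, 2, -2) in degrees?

a·b = (-1)·(-10) + (-1)·2 + (-10)·(-2) = 10 - 2 + 20 = 28
|a| = √((-1)² + (-1)² + (-10)²) = √102 ≈ 10.1
|b| = √((-10)² + 2² + (-2)²) = √108 ≈ 10.39
cos θ = (a·b)/(|a||b|) = 28/(10.1·10.39) ≈ 0.2668
θ = arccos(0.2668) ≈ 74.53°

74.53°


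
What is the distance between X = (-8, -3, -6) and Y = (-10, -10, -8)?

d = √[(x₂-x₁)² + (y₂-y₁)² + (z₂-z₁)²]
  = √[(-2)² + (-7)² + (-2)²]
  = √[4 + 49 + 4]
  = √57
  ≈ 7.55

7.55


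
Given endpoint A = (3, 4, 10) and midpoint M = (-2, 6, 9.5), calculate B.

B = 2M - A
  = (2·(-2) - 3, 2·6 - 4, 2·9.5 - 10)
  = (-4 - 3, 12 - 4, 19 - 10)
  = (-7, 8, 9)

(-7, 8, 9)


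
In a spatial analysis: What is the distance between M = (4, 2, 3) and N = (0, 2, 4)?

d = √[(x₂-x₁)² + (y₂-y₁)² + (z₂-z₁)²]
  = √[(-4)² + 0² + 1²]
  = √[16 + 0 + 1]
  = √17
  ≈ 4.123

4.123


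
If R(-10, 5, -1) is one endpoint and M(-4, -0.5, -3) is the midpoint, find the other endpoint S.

S = 2M - R
  = (2·(-4) - (-10), 2·(-0.5) - 5, 2·(-3) - (-1))
  = (-8 + 10, -1 - 5, -6 + 1)
  = (2, -6, -5)

(2, -6, -5)


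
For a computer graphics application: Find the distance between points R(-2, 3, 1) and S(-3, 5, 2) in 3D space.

d = √[(x₂-x₁)² + (y₂-y₁)² + (z₂-z₁)²]
  = √[(-1)² + 2² + 1²]
  = √[1 + 4 + 1]
  = √6
  ≈ 2.449

2.449


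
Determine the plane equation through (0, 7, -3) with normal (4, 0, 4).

The plane through P with normal n = (a, b, c) satisfies n·(r - P) = 0,
i.e. ax + by + cz = a·x₀ + b·y₀ + c·z₀.
d = 4·0 + 0·7 + 4·(-3)
  = 0 + 0 - 12
  = -12
Equation: 4x + 4z = -12

4x + 4z = -12


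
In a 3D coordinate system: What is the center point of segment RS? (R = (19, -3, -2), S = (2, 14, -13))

M = ((x₁+x₂)/2, (y₁+y₂)/2, (z₁+z₂)/2)
  = ((19 + 2)/2, (-3 + 14)/2, (-2 - 13)/2)
  = (21/2, 11/2, -15/2)
  = (10.5, 5.5, -7.5)

(10.5, 5.5, -7.5)


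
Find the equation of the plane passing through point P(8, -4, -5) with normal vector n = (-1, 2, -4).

The plane through P with normal n = (a, b, c) satisfies n·(r - P) = 0,
i.e. ax + by + cz = a·x₀ + b·y₀ + c·z₀.
d = (-1)·8 + 2·(-4) + (-4)·(-5)
  = -8 - 8 + 20
  = 4
Equation: -x + 2y - 4z = 4

-x + 2y - 4z = 4


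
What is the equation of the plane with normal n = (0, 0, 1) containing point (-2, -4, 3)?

The plane through P with normal n = (a, b, c) satisfies n·(r - P) = 0,
i.e. ax + by + cz = a·x₀ + b·y₀ + c·z₀.
d = 0·(-2) + 0·(-4) + 1·3
  = 0 + 0 + 3
  = 3
Equation: z = 3

z = 3


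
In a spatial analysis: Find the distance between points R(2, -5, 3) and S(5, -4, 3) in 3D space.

d = √[(x₂-x₁)² + (y₂-y₁)² + (z₂-z₁)²]
  = √[3² + 1² + 0²]
  = √[9 + 1 + 0]
  = √10
  ≈ 3.162

3.162


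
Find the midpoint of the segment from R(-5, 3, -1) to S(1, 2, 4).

M = ((x₁+x₂)/2, (y₁+y₂)/2, (z₁+z₂)/2)
  = ((-5 + 1)/2, (3 + 2)/2, (-1 + 4)/2)
  = (-4/2, 5/2, 3/2)
  = (-2, 2.5, 1.5)

(-2, 2.5, 1.5)


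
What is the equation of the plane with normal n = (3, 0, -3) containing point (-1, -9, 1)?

The plane through P with normal n = (a, b, c) satisfies n·(r - P) = 0,
i.e. ax + by + cz = a·x₀ + b·y₀ + c·z₀.
d = 3·(-1) + 0·(-9) + (-3)·1
  = -3 + 0 - 3
  = -6
Equation: 3x - 3z = -6

3x - 3z = -6


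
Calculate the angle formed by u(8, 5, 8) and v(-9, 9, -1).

u·v = 8·(-9) + 5·9 + 8·(-1) = -72 + 45 - 8 = -35
|u| = √(8² + 5² + 8²) = √153 ≈ 12.37
|v| = √((-9)² + 9² + (-1)²) = √163 ≈ 12.77
cos θ = (u·v)/(|u||v|) = -35/(12.37·12.77) ≈ -0.2216
θ = arccos(-0.2216) ≈ 102.8°

102.8°


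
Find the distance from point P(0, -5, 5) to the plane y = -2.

distance = |a·x₀ + b·y₀ + c·z₀ - d| / √(a² + b² + c²)
  = |0·0 + 1·(-5) + 0·5 - (-2)| / √(0² + 1² + 0²)
  = |0 - 5 + 0 + 2| / √(0 + 1 + 0)
  = |-3| / √1
  = 3 / 1
  ≈ 3

3


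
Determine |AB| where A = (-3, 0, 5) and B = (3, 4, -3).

d = √[(x₂-x₁)² + (y₂-y₁)² + (z₂-z₁)²]
  = √[6² + 4² + (-8)²]
  = √[36 + 16 + 64]
  = √116
  ≈ 10.77

10.77


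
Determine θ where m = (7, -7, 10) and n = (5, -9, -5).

m·n = 7·5 + (-7)·(-9) + 10·(-5) = 35 + 63 - 50 = 48
|m| = √(7² + (-7)² + 10²) = √198 ≈ 14.07
|n| = √(5² + (-9)² + (-5)²) = √131 ≈ 11.45
cos θ = (m·n)/(|m||n|) = 48/(14.07·11.45) ≈ 0.298
θ = arccos(0.298) ≈ 72.66°

72.66°


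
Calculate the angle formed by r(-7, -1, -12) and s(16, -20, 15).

r·s = (-7)·16 + (-1)·(-20) + (-12)·15 = -112 + 20 - 180 = -272
|r| = √((-7)² + (-1)² + (-12)²) = √194 ≈ 13.93
|s| = √(16² + (-20)² + 15²) = √881 ≈ 29.68
cos θ = (r·s)/(|r||s|) = -272/(13.93·29.68) ≈ -0.6579
θ = arccos(-0.6579) ≈ 131.1°

131.1°


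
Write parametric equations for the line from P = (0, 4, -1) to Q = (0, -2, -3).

Direction vector d = Q - P = (0 + 0, -2 - 4, -3 + 1) = (0, -6, -2)
Parametric form r = P + t·d:
x = 0, y = 4 - 6t, z = -1 - 2t

x = 0, y = 4 - 6t, z = -1 - 2t


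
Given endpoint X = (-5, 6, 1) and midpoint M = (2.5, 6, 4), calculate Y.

Y = 2M - X
  = (2·2.5 - (-5), 2·6 - 6, 2·4 - 1)
  = (5 + 5, 12 - 6, 8 - 1)
  = (10, 6, 7)

(10, 6, 7)


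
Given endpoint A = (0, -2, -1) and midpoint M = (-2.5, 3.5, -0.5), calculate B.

B = 2M - A
  = (2·(-2.5) - 0, 2·3.5 - (-2), 2·(-0.5) - (-1))
  = (-5 + 0, 7 + 2, -1 + 1)
  = (-5, 9, 0)

(-5, 9, 0)


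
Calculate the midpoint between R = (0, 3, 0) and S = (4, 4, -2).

M = ((x₁+x₂)/2, (y₁+y₂)/2, (z₁+z₂)/2)
  = ((0 + 4)/2, (3 + 4)/2, (0 - 2)/2)
  = (4/2, 7/2, -2/2)
  = (2, 3.5, -1)

(2, 3.5, -1)


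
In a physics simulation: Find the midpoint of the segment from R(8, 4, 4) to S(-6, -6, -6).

M = ((x₁+x₂)/2, (y₁+y₂)/2, (z₁+z₂)/2)
  = ((8 - 6)/2, (4 - 6)/2, (4 - 6)/2)
  = (2/2, -2/2, -2/2)
  = (1, -1, -1)

(1, -1, -1)


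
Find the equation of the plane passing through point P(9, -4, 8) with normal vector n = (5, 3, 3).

The plane through P with normal n = (a, b, c) satisfies n·(r - P) = 0,
i.e. ax + by + cz = a·x₀ + b·y₀ + c·z₀.
d = 5·9 + 3·(-4) + 3·8
  = 45 - 12 + 24
  = 57
Equation: 5x + 3y + 3z = 57

5x + 3y + 3z = 57


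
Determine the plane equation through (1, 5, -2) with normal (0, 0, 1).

The plane through P with normal n = (a, b, c) satisfies n·(r - P) = 0,
i.e. ax + by + cz = a·x₀ + b·y₀ + c·z₀.
d = 0·1 + 0·5 + 1·(-2)
  = 0 + 0 - 2
  = -2
Equation: z = -2

z = -2


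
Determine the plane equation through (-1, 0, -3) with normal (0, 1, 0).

The plane through P with normal n = (a, b, c) satisfies n·(r - P) = 0,
i.e. ax + by + cz = a·x₀ + b·y₀ + c·z₀.
d = 0·(-1) + 1·0 + 0·(-3)
  = 0 + 0 + 0
  = 0
Equation: y = 0

y = 0


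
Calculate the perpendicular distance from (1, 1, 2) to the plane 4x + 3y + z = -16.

distance = |a·x₀ + b·y₀ + c·z₀ - d| / √(a² + b² + c²)
  = |4·1 + 3·1 + 1·2 - (-16)| / √(4² + 3² + 1²)
  = |4 + 3 + 2 + 16| / √(16 + 9 + 1)
  = |25| / √26
  = 25 / 5.099
  ≈ 4.903

4.903


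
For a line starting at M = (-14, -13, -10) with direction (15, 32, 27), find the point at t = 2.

P(t) = M + t·d
  = (-14 + 15·2, -13 + 32·2, -10 + 27·2)
  = (-14 + 30, -13 + 64, -10 + 54)
  = (16, 51, 44)

(16, 51, 44)


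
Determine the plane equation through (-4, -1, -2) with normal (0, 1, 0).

The plane through P with normal n = (a, b, c) satisfies n·(r - P) = 0,
i.e. ax + by + cz = a·x₀ + b·y₀ + c·z₀.
d = 0·(-4) + 1·(-1) + 0·(-2)
  = 0 - 1 + 0
  = -1
Equation: y = -1

y = -1


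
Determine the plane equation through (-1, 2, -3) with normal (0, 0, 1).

The plane through P with normal n = (a, b, c) satisfies n·(r - P) = 0,
i.e. ax + by + cz = a·x₀ + b·y₀ + c·z₀.
d = 0·(-1) + 0·2 + 1·(-3)
  = 0 + 0 - 3
  = -3
Equation: z = -3

z = -3


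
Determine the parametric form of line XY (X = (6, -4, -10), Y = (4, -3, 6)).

Direction vector d = Y - X = (4 - 6, -3 + 4, 6 + 10) = (-2, 1, 16)
Parametric form r = X + t·d:
x = 6 - 2t, y = -4 + t, z = -10 + 16t

x = 6 - 2t, y = -4 + t, z = -10 + 16t


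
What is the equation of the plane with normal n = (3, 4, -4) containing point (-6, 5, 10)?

The plane through P with normal n = (a, b, c) satisfies n·(r - P) = 0,
i.e. ax + by + cz = a·x₀ + b·y₀ + c·z₀.
d = 3·(-6) + 4·5 + (-4)·10
  = -18 + 20 - 40
  = -38
Equation: 3x + 4y - 4z = -38

3x + 4y - 4z = -38


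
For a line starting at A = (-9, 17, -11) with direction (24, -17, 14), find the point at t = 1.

P(t) = A + t·d
  = (-9 + 24·1, 17 + (-17)·1, -11 + 14·1)
  = (-9 + 24, 17 - 17, -11 + 14)
  = (15, 0, 3)

(15, 0, 3)


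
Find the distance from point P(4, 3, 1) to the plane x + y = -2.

distance = |a·x₀ + b·y₀ + c·z₀ - d| / √(a² + b² + c²)
  = |1·4 + 1·3 + 0·1 - (-2)| / √(1² + 1² + 0²)
  = |4 + 3 + 0 + 2| / √(1 + 1 + 0)
  = |9| / √2
  = 9 / 1.414
  ≈ 6.364

6.364


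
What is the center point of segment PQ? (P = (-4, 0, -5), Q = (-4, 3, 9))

M = ((x₁+x₂)/2, (y₁+y₂)/2, (z₁+z₂)/2)
  = ((-4 - 4)/2, (0 + 3)/2, (-5 + 9)/2)
  = (-8/2, 3/2, 4/2)
  = (-4, 1.5, 2)

(-4, 1.5, 2)


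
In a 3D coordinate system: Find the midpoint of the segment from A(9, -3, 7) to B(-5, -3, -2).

M = ((x₁+x₂)/2, (y₁+y₂)/2, (z₁+z₂)/2)
  = ((9 - 5)/2, (-3 - 3)/2, (7 - 2)/2)
  = (4/2, -6/2, 5/2)
  = (2, -3, 2.5)

(2, -3, 2.5)


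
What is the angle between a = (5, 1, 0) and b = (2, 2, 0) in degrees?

a·b = 5·2 + 1·2 + 0·0 = 10 + 2 + 0 = 12
|a| = √(5² + 1² + 0²) = √26 ≈ 5.099
|b| = √(2² + 2² + 0²) = √8 ≈ 2.828
cos θ = (a·b)/(|a||b|) = 12/(5.099·2.828) ≈ 0.8321
θ = arccos(0.8321) ≈ 33.69°

33.69°


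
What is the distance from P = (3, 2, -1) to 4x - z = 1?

distance = |a·x₀ + b·y₀ + c·z₀ - d| / √(a² + b² + c²)
  = |4·3 + 0·2 + (-1)·(-1) - 1| / √(4² + 0² + (-1)²)
  = |12 + 0 + 1 - 1| / √(16 + 0 + 1)
  = |12| / √17
  = 12 / 4.123
  ≈ 2.91

2.91


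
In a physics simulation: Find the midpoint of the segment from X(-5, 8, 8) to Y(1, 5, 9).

M = ((x₁+x₂)/2, (y₁+y₂)/2, (z₁+z₂)/2)
  = ((-5 + 1)/2, (8 + 5)/2, (8 + 9)/2)
  = (-4/2, 13/2, 17/2)
  = (-2, 6.5, 8.5)

(-2, 6.5, 8.5)


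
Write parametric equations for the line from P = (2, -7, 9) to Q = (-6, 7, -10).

Direction vector d = Q - P = (-6 - 2, 7 + 7, -10 - 9) = (-8, 14, -19)
Parametric form r = P + t·d:
x = 2 - 8t, y = -7 + 14t, z = 9 - 19t

x = 2 - 8t, y = -7 + 14t, z = 9 - 19t


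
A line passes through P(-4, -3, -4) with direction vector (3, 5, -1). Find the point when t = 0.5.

P(t) = P + t·d
  = (-4 + 3·0.5, -3 + 5·0.5, -4 + (-1)·0.5)
  = (-4 + 1.5, -3 + 2.5, -4 - 0.5)
  = (-2.5, -0.5, -4.5)

(-2.5, -0.5, -4.5)


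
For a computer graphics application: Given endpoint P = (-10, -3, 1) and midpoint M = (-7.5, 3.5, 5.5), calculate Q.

Q = 2M - P
  = (2·(-7.5) - (-10), 2·3.5 - (-3), 2·5.5 - 1)
  = (-15 + 10, 7 + 3, 11 - 1)
  = (-5, 10, 10)

(-5, 10, 10)


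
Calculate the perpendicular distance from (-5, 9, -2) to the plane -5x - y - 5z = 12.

distance = |a·x₀ + b·y₀ + c·z₀ - d| / √(a² + b² + c²)
  = |(-5)·(-5) + (-1)·9 + (-5)·(-2) - 12| / √((-5)² + (-1)² + (-5)²)
  = |25 - 9 + 10 - 12| / √(25 + 1 + 25)
  = |14| / √51
  = 14 / 7.141
  ≈ 1.96

1.96


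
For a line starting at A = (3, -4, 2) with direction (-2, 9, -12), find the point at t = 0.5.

P(t) = A + t·d
  = (3 + (-2)·0.5, -4 + 9·0.5, 2 + (-12)·0.5)
  = (3 - 1, -4 + 4.5, 2 - 6)
  = (2, 0.5, -4)

(2, 0.5, -4)


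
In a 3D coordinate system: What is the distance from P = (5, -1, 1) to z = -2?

distance = |a·x₀ + b·y₀ + c·z₀ - d| / √(a² + b² + c²)
  = |0·5 + 0·(-1) + 1·1 - (-2)| / √(0² + 0² + 1²)
  = |0 + 0 + 1 + 2| / √(0 + 0 + 1)
  = |3| / √1
  = 3 / 1
  ≈ 3

3


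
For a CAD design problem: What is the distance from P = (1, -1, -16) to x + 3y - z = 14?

distance = |a·x₀ + b·y₀ + c·z₀ - d| / √(a² + b² + c²)
  = |1·1 + 3·(-1) + (-1)·(-16) - 14| / √(1² + 3² + (-1)²)
  = |1 - 3 + 16 - 14| / √(1 + 9 + 1)
  = |0| / √11
  = 0 / 3.317
  ≈ 0

0


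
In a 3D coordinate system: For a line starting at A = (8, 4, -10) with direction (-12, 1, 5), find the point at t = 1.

P(t) = A + t·d
  = (8 + (-12)·1, 4 + 1·1, -10 + 5·1)
  = (8 - 12, 4 + 1, -10 + 5)
  = (-4, 5, -5)

(-4, 5, -5)


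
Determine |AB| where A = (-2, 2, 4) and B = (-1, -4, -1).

d = √[(x₂-x₁)² + (y₂-y₁)² + (z₂-z₁)²]
  = √[1² + (-6)² + (-5)²]
  = √[1 + 36 + 25]
  = √62
  ≈ 7.874

7.874


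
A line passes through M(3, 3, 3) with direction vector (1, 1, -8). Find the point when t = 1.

P(t) = M + t·d
  = (3 + 1·1, 3 + 1·1, 3 + (-8)·1)
  = (3 + 1, 3 + 1, 3 - 8)
  = (4, 4, -5)

(4, 4, -5)


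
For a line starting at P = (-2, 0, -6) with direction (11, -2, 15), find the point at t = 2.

P(t) = P + t·d
  = (-2 + 11·2, 0 + (-2)·2, -6 + 15·2)
  = (-2 + 22, 0 - 4, -6 + 30)
  = (20, -4, 24)

(20, -4, 24)


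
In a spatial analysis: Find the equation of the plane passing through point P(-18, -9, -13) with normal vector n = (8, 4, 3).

The plane through P with normal n = (a, b, c) satisfies n·(r - P) = 0,
i.e. ax + by + cz = a·x₀ + b·y₀ + c·z₀.
d = 8·(-18) + 4·(-9) + 3·(-13)
  = -144 - 36 - 39
  = -219
Equation: 8x + 4y + 3z = -219

8x + 4y + 3z = -219


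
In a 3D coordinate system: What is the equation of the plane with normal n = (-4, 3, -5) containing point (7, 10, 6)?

The plane through P with normal n = (a, b, c) satisfies n·(r - P) = 0,
i.e. ax + by + cz = a·x₀ + b·y₀ + c·z₀.
d = (-4)·7 + 3·10 + (-5)·6
  = -28 + 30 - 30
  = -28
Equation: -4x + 3y - 5z = -28

-4x + 3y - 5z = -28


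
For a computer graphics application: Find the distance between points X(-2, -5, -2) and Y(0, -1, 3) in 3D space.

d = √[(x₂-x₁)² + (y₂-y₁)² + (z₂-z₁)²]
  = √[2² + 4² + 5²]
  = √[4 + 16 + 25]
  = √45
  ≈ 6.708

6.708


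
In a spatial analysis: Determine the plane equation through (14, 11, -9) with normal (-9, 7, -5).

The plane through P with normal n = (a, b, c) satisfies n·(r - P) = 0,
i.e. ax + by + cz = a·x₀ + b·y₀ + c·z₀.
d = (-9)·14 + 7·11 + (-5)·(-9)
  = -126 + 77 + 45
  = -4
Equation: -9x + 7y - 5z = -4

-9x + 7y - 5z = -4


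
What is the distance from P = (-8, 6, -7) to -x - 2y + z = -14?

distance = |a·x₀ + b·y₀ + c·z₀ - d| / √(a² + b² + c²)
  = |(-1)·(-8) + (-2)·6 + 1·(-7) - (-14)| / √((-1)² + (-2)² + 1²)
  = |8 - 12 - 7 + 14| / √(1 + 4 + 1)
  = |3| / √6
  = 3 / 2.449
  ≈ 1.225

1.225


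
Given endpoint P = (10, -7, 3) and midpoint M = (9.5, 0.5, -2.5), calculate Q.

Q = 2M - P
  = (2·9.5 - 10, 2·0.5 - (-7), 2·(-2.5) - 3)
  = (19 - 10, 1 + 7, -5 - 3)
  = (9, 8, -8)

(9, 8, -8)


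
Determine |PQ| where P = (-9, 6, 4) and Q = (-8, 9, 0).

d = √[(x₂-x₁)² + (y₂-y₁)² + (z₂-z₁)²]
  = √[1² + 3² + (-4)²]
  = √[1 + 9 + 16]
  = √26
  ≈ 5.099

5.099


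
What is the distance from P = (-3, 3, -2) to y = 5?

distance = |a·x₀ + b·y₀ + c·z₀ - d| / √(a² + b² + c²)
  = |0·(-3) + 1·3 + 0·(-2) - 5| / √(0² + 1² + 0²)
  = |0 + 3 + 0 - 5| / √(0 + 1 + 0)
  = |-2| / √1
  = 2 / 1
  ≈ 2

2


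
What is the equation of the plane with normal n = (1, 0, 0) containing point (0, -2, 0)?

The plane through P with normal n = (a, b, c) satisfies n·(r - P) = 0,
i.e. ax + by + cz = a·x₀ + b·y₀ + c·z₀.
d = 1·0 + 0·(-2) + 0·0
  = 0 + 0 + 0
  = 0
Equation: x = 0

x = 0


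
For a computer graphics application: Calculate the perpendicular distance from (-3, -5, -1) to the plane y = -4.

distance = |a·x₀ + b·y₀ + c·z₀ - d| / √(a² + b² + c²)
  = |0·(-3) + 1·(-5) + 0·(-1) - (-4)| / √(0² + 1² + 0²)
  = |0 - 5 + 0 + 4| / √(0 + 1 + 0)
  = |-1| / √1
  = 1 / 1
  ≈ 1

1


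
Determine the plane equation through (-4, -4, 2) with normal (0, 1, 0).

The plane through P with normal n = (a, b, c) satisfies n·(r - P) = 0,
i.e. ax + by + cz = a·x₀ + b·y₀ + c·z₀.
d = 0·(-4) + 1·(-4) + 0·2
  = 0 - 4 + 0
  = -4
Equation: y = -4

y = -4


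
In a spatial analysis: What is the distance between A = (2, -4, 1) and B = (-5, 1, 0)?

d = √[(x₂-x₁)² + (y₂-y₁)² + (z₂-z₁)²]
  = √[(-7)² + 5² + (-1)²]
  = √[49 + 25 + 1]
  = √75
  ≈ 8.66

8.66
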